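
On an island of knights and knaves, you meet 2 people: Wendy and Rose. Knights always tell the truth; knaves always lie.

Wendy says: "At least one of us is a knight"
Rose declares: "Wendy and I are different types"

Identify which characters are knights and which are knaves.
Wendy is a knave.
Rose is a knave.

Verification:
- Wendy (knave) says "At least one of us is a knight" - this is FALSE (a lie) because no one is a knight.
- Rose (knave) says "Wendy and I are different types" - this is FALSE (a lie) because Rose is a knave and Wendy is a knave.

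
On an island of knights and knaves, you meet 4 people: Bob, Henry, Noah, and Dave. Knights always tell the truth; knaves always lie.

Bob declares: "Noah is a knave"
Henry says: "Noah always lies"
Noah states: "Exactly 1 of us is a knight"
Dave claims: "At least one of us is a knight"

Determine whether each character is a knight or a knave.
Bob is a knight.
Henry is a knight.
Noah is a knave.
Dave is a knight.

Verification:
- Bob (knight) says "Noah is a knave" - this is TRUE because Noah is a knave.
- Henry (knight) says "Noah always lies" - this is TRUE because Noah is a knave.
- Noah (knave) says "Exactly 1 of us is a knight" - this is FALSE (a lie) because there are 3 knights.
- Dave (knight) says "At least one of us is a knight" - this is TRUE because Bob, Henry, and Dave are knights.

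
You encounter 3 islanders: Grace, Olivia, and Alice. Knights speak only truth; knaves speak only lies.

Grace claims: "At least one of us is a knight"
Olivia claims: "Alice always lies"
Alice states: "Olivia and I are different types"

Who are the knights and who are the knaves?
Grace is a knight.
Olivia is a knave.
Alice is a knight.

Verification:
- Grace (knight) says "At least one of us is a knight" - this is TRUE because Grace and Alice are knights.
- Olivia (knave) says "Alice always lies" - this is FALSE (a lie) because Alice is a knight.
- Alice (knight) says "Olivia and I are different types" - this is TRUE because Alice is a knight and Olivia is a knave.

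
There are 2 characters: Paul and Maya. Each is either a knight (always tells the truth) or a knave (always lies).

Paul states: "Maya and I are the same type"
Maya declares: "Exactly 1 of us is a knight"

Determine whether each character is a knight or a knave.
Paul is a knave.
Maya is a knight.

Verification:
- Paul (knave) says "Maya and I are the same type" - this is FALSE (a lie) because Paul is a knave and Maya is a knight.
- Maya (knight) says "Exactly 1 of us is a knight" - this is TRUE because there are 1 knights.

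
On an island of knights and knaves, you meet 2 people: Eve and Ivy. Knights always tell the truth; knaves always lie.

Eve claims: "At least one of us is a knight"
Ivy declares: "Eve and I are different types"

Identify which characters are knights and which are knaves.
Eve is a knave.
Ivy is a knave.

Verification:
- Eve (knave) says "At least one of us is a knight" - this is FALSE (a lie) because no one is a knight.
- Ivy (knave) says "Eve and I are different types" - this is FALSE (a lie) because Ivy is a knave and Eve is a knave.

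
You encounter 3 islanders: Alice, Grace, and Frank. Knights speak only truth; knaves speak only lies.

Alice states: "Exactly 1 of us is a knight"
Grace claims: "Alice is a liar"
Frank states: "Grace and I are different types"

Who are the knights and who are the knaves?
Alice is a knight.
Grace is a knave.
Frank is a knave.

Verification:
- Alice (knight) says "Exactly 1 of us is a knight" - this is TRUE because there are 1 knights.
- Grace (knave) says "Alice is a liar" - this is FALSE (a lie) because Alice is a knight.
- Frank (knave) says "Grace and I are different types" - this is FALSE (a lie) because Frank is a knave and Grace is a knave.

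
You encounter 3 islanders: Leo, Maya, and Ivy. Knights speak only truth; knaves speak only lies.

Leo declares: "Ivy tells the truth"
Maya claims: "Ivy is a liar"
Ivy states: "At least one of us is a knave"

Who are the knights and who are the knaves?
Leo is a knight.
Maya is a knave.
Ivy is a knight.

Verification:
- Leo (knight) says "Ivy tells the truth" - this is TRUE because Ivy is a knight.
- Maya (knave) says "Ivy is a liar" - this is FALSE (a lie) because Ivy is a knight.
- Ivy (knight) says "At least one of us is a knave" - this is TRUE because Maya is a knave.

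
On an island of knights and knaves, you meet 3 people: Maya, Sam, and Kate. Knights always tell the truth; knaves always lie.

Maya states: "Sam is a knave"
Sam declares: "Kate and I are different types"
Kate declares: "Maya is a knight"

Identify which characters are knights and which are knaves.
Maya is a knave.
Sam is a knight.
Kate is a knave.

Verification:
- Maya (knave) says "Sam is a knave" - this is FALSE (a lie) because Sam is a knight.
- Sam (knight) says "Kate and I are different types" - this is TRUE because Sam is a knight and Kate is a knave.
- Kate (knave) says "Maya is a knight" - this is FALSE (a lie) because Maya is a knave.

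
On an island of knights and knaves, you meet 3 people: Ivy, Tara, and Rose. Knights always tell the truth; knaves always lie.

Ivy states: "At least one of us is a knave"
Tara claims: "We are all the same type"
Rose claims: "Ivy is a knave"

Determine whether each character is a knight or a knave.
Ivy is a knight.
Tara is a knave.
Rose is a knave.

Verification:
- Ivy (knight) says "At least one of us is a knave" - this is TRUE because Tara and Rose are knaves.
- Tara (knave) says "We are all the same type" - this is FALSE (a lie) because Ivy is a knight and Tara and Rose are knaves.
- Rose (knave) says "Ivy is a knave" - this is FALSE (a lie) because Ivy is a knight.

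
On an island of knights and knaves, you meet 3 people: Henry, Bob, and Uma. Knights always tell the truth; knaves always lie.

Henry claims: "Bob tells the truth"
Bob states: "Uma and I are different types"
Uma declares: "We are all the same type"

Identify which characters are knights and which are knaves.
Henry is a knight.
Bob is a knight.
Uma is a knave.

Verification:
- Henry (knight) says "Bob tells the truth" - this is TRUE because Bob is a knight.
- Bob (knight) says "Uma and I are different types" - this is TRUE because Bob is a knight and Uma is a knave.
- Uma (knave) says "We are all the same type" - this is FALSE (a lie) because Henry and Bob are knights and Uma is a knave.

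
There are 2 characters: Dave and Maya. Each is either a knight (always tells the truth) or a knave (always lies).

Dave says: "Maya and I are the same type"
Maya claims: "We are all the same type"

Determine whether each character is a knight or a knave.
Dave is a knight.
Maya is a knight.

Verification:
- Dave (knight) says "Maya and I are the same type" - this is TRUE because Dave is a knight and Maya is a knight.
- Maya (knight) says "We are all the same type" - this is TRUE because Dave and Maya are knights.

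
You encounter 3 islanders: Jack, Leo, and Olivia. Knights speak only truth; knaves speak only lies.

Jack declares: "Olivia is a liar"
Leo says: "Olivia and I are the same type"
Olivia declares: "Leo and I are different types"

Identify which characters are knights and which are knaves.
Jack is a knave.
Leo is a knave.
Olivia is a knight.

Verification:
- Jack (knave) says "Olivia is a liar" - this is FALSE (a lie) because Olivia is a knight.
- Leo (knave) says "Olivia and I are the same type" - this is FALSE (a lie) because Leo is a knave and Olivia is a knight.
- Olivia (knight) says "Leo and I are different types" - this is TRUE because Olivia is a knight and Leo is a knave.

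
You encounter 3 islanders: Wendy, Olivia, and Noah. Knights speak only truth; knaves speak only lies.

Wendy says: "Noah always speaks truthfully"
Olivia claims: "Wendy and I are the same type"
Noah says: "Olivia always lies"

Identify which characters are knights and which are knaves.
Wendy is a knight.
Olivia is a knave.
Noah is a knight.

Verification:
- Wendy (knight) says "Noah always speaks truthfully" - this is TRUE because Noah is a knight.
- Olivia (knave) says "Wendy and I are the same type" - this is FALSE (a lie) because Olivia is a knave and Wendy is a knight.
- Noah (knight) says "Olivia always lies" - this is TRUE because Olivia is a knave.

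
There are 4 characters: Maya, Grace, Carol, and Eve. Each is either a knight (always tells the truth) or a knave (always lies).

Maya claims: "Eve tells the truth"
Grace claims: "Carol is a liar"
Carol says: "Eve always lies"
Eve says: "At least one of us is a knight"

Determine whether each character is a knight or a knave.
Maya is a knight.
Grace is a knight.
Carol is a knave.
Eve is a knight.

Verification:
- Maya (knight) says "Eve tells the truth" - this is TRUE because Eve is a knight.
- Grace (knight) says "Carol is a liar" - this is TRUE because Carol is a knave.
- Carol (knave) says "Eve always lies" - this is FALSE (a lie) because Eve is a knight.
- Eve (knight) says "At least one of us is a knight" - this is TRUE because Maya, Grace, and Eve are knights.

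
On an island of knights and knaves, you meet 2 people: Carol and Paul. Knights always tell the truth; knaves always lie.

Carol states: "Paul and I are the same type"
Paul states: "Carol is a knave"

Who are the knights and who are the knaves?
Carol is a knave.
Paul is a knight.

Verification:
- Carol (knave) says "Paul and I are the same type" - this is FALSE (a lie) because Carol is a knave and Paul is a knight.
- Paul (knight) says "Carol is a knave" - this is TRUE because Carol is a knave.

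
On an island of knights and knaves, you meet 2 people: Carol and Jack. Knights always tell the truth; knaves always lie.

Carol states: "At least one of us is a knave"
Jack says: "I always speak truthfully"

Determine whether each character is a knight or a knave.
Carol is a knight.
Jack is a knave.

Verification:
- Carol (knight) says "At least one of us is a knave" - this is TRUE because Jack is a knave.
- Jack (knave) says "I always speak truthfully" - this is FALSE (a lie) because Jack is a knave.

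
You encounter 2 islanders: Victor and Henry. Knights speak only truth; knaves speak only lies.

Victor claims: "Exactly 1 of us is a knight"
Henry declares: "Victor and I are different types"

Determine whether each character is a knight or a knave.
Victor is a knave.
Henry is a knave.

Verification:
- Victor (knave) says "Exactly 1 of us is a knight" - this is FALSE (a lie) because there are 0 knights.
- Henry (knave) says "Victor and I are different types" - this is FALSE (a lie) because Henry is a knave and Victor is a knave.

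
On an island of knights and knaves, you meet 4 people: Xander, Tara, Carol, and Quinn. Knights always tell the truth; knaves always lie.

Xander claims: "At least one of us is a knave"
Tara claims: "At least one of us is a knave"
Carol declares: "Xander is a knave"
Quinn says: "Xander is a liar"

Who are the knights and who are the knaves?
Xander is a knight.
Tara is a knight.
Carol is a knave.
Quinn is a knave.

Verification:
- Xander (knight) says "At least one of us is a knave" - this is TRUE because Carol and Quinn are knaves.
- Tara (knight) says "At least one of us is a knave" - this is TRUE because Carol and Quinn are knaves.
- Carol (knave) says "Xander is a knave" - this is FALSE (a lie) because Xander is a knight.
- Quinn (knave) says "Xander is a liar" - this is FALSE (a lie) because Xander is a knight.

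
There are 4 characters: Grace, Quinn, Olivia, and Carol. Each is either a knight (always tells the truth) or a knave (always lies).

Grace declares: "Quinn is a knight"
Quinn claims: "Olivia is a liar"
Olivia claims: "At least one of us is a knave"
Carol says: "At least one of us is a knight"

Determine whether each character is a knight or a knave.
Grace is a knave.
Quinn is a knave.
Olivia is a knight.
Carol is a knight.

Verification:
- Grace (knave) says "Quinn is a knight" - this is FALSE (a lie) because Quinn is a knave.
- Quinn (knave) says "Olivia is a liar" - this is FALSE (a lie) because Olivia is a knight.
- Olivia (knight) says "At least one of us is a knave" - this is TRUE because Grace and Quinn are knaves.
- Carol (knight) says "At least one of us is a knight" - this is TRUE because Olivia and Carol are knights.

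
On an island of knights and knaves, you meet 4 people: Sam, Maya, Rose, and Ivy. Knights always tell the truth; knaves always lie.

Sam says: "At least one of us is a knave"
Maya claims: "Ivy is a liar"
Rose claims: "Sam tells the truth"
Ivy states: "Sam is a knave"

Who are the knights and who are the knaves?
Sam is a knight.
Maya is a knight.
Rose is a knight.
Ivy is a knave.

Verification:
- Sam (knight) says "At least one of us is a knave" - this is TRUE because Ivy is a knave.
- Maya (knight) says "Ivy is a liar" - this is TRUE because Ivy is a knave.
- Rose (knight) says "Sam tells the truth" - this is TRUE because Sam is a knight.
- Ivy (knave) says "Sam is a knave" - this is FALSE (a lie) because Sam is a knight.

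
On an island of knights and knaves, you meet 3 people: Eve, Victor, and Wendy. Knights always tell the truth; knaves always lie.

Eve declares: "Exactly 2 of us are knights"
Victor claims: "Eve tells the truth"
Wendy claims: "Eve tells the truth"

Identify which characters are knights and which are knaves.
Eve is a knave.
Victor is a knave.
Wendy is a knave.

Verification:
- Eve (knave) says "Exactly 2 of us are knights" - this is FALSE (a lie) because there are 0 knights.
- Victor (knave) says "Eve tells the truth" - this is FALSE (a lie) because Eve is a knave.
- Wendy (knave) says "Eve tells the truth" - this is FALSE (a lie) because Eve is a knave.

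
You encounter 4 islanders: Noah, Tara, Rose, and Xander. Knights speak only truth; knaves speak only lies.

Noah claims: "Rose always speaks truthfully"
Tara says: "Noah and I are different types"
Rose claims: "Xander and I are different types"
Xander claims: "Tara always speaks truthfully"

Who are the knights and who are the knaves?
Noah is a knave.
Tara is a knave.
Rose is a knave.
Xander is a knave.

Verification:
- Noah (knave) says "Rose always speaks truthfully" - this is FALSE (a lie) because Rose is a knave.
- Tara (knave) says "Noah and I are different types" - this is FALSE (a lie) because Tara is a knave and Noah is a knave.
- Rose (knave) says "Xander and I are different types" - this is FALSE (a lie) because Rose is a knave and Xander is a knave.
- Xander (knave) says "Tara always speaks truthfully" - this is FALSE (a lie) because Tara is a knave.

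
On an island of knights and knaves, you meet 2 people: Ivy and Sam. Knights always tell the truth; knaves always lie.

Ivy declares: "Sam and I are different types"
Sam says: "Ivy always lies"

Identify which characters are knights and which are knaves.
Ivy is a knight.
Sam is a knave.

Verification:
- Ivy (knight) says "Sam and I are different types" - this is TRUE because Ivy is a knight and Sam is a knave.
- Sam (knave) says "Ivy always lies" - this is FALSE (a lie) because Ivy is a knight.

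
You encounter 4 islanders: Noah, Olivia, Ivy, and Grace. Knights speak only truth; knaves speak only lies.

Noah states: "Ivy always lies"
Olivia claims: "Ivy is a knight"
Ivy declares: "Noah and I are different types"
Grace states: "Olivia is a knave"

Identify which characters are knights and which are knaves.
Noah is a knave.
Olivia is a knight.
Ivy is a knight.
Grace is a knave.

Verification:
- Noah (knave) says "Ivy always lies" - this is FALSE (a lie) because Ivy is a knight.
- Olivia (knight) says "Ivy is a knight" - this is TRUE because Ivy is a knight.
- Ivy (knight) says "Noah and I are different types" - this is TRUE because Ivy is a knight and Noah is a knave.
- Grace (knave) says "Olivia is a knave" - this is FALSE (a lie) because Olivia is a knight.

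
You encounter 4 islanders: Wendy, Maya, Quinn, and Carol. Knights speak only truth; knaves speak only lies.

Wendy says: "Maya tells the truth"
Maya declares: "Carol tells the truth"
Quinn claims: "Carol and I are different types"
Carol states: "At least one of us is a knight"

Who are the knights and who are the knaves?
Wendy is a knave.
Maya is a knave.
Quinn is a knave.
Carol is a knave.

Verification:
- Wendy (knave) says "Maya tells the truth" - this is FALSE (a lie) because Maya is a knave.
- Maya (knave) says "Carol tells the truth" - this is FALSE (a lie) because Carol is a knave.
- Quinn (knave) says "Carol and I are different types" - this is FALSE (a lie) because Quinn is a knave and Carol is a knave.
- Carol (knave) says "At least one of us is a knight" - this is FALSE (a lie) because no one is a knight.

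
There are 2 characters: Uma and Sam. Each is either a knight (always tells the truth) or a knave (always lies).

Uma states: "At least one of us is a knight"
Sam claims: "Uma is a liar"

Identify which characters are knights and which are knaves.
Uma is a knight.
Sam is a knave.

Verification:
- Uma (knight) says "At least one of us is a knight" - this is TRUE because Uma is a knight.
- Sam (knave) says "Uma is a liar" - this is FALSE (a lie) because Uma is a knight.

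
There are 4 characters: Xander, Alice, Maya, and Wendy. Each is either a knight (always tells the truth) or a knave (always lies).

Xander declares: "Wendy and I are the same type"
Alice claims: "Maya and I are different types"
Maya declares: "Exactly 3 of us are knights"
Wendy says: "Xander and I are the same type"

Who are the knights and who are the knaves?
Xander is a knight.
Alice is a knave.
Maya is a knave.
Wendy is a knight.

Verification:
- Xander (knight) says "Wendy and I are the same type" - this is TRUE because Xander is a knight and Wendy is a knight.
- Alice (knave) says "Maya and I are different types" - this is FALSE (a lie) because Alice is a knave and Maya is a knave.
- Maya (knave) says "Exactly 3 of us are knights" - this is FALSE (a lie) because there are 2 knights.
- Wendy (knight) says "Xander and I are the same type" - this is TRUE because Wendy is a knight and Xander is a knight.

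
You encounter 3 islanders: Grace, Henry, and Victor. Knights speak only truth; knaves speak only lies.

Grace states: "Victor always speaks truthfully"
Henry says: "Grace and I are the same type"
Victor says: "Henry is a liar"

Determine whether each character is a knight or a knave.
Grace is a knight.
Henry is a knave.
Victor is a knight.

Verification:
- Grace (knight) says "Victor always speaks truthfully" - this is TRUE because Victor is a knight.
- Henry (knave) says "Grace and I are the same type" - this is FALSE (a lie) because Henry is a knave and Grace is a knight.
- Victor (knight) says "Henry is a liar" - this is TRUE because Henry is a knave.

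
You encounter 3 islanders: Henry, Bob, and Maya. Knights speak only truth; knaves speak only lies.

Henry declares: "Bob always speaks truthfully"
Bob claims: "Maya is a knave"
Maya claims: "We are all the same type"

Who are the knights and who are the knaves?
Henry is a knight.
Bob is a knight.
Maya is a knave.

Verification:
- Henry (knight) says "Bob always speaks truthfully" - this is TRUE because Bob is a knight.
- Bob (knight) says "Maya is a knave" - this is TRUE because Maya is a knave.
- Maya (knave) says "We are all the same type" - this is FALSE (a lie) because Henry and Bob are knights and Maya is a knave.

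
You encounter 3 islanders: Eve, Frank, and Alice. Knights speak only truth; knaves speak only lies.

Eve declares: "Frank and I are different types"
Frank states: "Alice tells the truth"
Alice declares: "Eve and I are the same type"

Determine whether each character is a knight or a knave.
Eve is a knight.
Frank is a knave.
Alice is a knave.

Verification:
- Eve (knight) says "Frank and I are different types" - this is TRUE because Eve is a knight and Frank is a knave.
- Frank (knave) says "Alice tells the truth" - this is FALSE (a lie) because Alice is a knave.
- Alice (knave) says "Eve and I are the same type" - this is FALSE (a lie) because Alice is a knave and Eve is a knight.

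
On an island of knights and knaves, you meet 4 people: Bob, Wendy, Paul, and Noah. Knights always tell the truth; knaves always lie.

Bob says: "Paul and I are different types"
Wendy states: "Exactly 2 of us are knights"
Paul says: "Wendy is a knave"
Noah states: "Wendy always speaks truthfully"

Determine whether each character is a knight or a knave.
Bob is a knave.
Wendy is a knight.
Paul is a knave.
Noah is a knight.

Verification:
- Bob (knave) says "Paul and I are different types" - this is FALSE (a lie) because Bob is a knave and Paul is a knave.
- Wendy (knight) says "Exactly 2 of us are knights" - this is TRUE because there are 2 knights.
- Paul (knave) says "Wendy is a knave" - this is FALSE (a lie) because Wendy is a knight.
- Noah (knight) says "Wendy always speaks truthfully" - this is TRUE because Wendy is a knight.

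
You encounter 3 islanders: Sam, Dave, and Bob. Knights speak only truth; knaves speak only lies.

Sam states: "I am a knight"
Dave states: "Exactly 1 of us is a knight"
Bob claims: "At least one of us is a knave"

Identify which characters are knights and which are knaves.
Sam is a knight.
Dave is a knave.
Bob is a knight.

Verification:
- Sam (knight) says "I am a knight" - this is TRUE because Sam is a knight.
- Dave (knave) says "Exactly 1 of us is a knight" - this is FALSE (a lie) because there are 2 knights.
- Bob (knight) says "At least one of us is a knave" - this is TRUE because Dave is a knave.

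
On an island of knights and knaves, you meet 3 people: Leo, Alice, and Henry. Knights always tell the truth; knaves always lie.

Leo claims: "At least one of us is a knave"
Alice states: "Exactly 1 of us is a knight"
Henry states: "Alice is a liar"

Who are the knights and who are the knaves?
Leo is a knight.
Alice is a knave.
Henry is a knight.

Verification:
- Leo (knight) says "At least one of us is a knave" - this is TRUE because Alice is a knave.
- Alice (knave) says "Exactly 1 of us is a knight" - this is FALSE (a lie) because there are 2 knights.
- Henry (knight) says "Alice is a liar" - this is TRUE because Alice is a knave.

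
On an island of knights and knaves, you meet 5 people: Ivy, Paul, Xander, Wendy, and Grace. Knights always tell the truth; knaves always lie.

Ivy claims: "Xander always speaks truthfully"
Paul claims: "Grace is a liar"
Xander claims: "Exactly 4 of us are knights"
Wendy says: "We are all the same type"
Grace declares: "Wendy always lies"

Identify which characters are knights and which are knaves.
Ivy is a knave.
Paul is a knave.
Xander is a knave.
Wendy is a knave.
Grace is a knight.

Verification:
- Ivy (knave) says "Xander always speaks truthfully" - this is FALSE (a lie) because Xander is a knave.
- Paul (knave) says "Grace is a liar" - this is FALSE (a lie) because Grace is a knight.
- Xander (knave) says "Exactly 4 of us are knights" - this is FALSE (a lie) because there are 1 knights.
- Wendy (knave) says "We are all the same type" - this is FALSE (a lie) because Grace is a knight and Ivy, Paul, Xander, and Wendy are knaves.
- Grace (knight) says "Wendy always lies" - this is TRUE because Wendy is a knave.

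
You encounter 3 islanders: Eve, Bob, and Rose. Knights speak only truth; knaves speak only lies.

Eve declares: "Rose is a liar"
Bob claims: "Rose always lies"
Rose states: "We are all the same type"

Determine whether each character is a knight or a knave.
Eve is a knight.
Bob is a knight.
Rose is a knave.

Verification:
- Eve (knight) says "Rose is a liar" - this is TRUE because Rose is a knave.
- Bob (knight) says "Rose always lies" - this is TRUE because Rose is a knave.
- Rose (knave) says "We are all the same type" - this is FALSE (a lie) because Eve and Bob are knights and Rose is a knave.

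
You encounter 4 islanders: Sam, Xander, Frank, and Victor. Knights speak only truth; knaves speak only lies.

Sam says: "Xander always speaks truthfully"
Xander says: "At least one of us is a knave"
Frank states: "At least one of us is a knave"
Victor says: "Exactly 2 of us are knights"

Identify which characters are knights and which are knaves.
Sam is a knight.
Xander is a knight.
Frank is a knight.
Victor is a knave.

Verification:
- Sam (knight) says "Xander always speaks truthfully" - this is TRUE because Xander is a knight.
- Xander (knight) says "At least one of us is a knave" - this is TRUE because Victor is a knave.
- Frank (knight) says "At least one of us is a knave" - this is TRUE because Victor is a knave.
- Victor (knave) says "Exactly 2 of us are knights" - this is FALSE (a lie) because there are 3 knights.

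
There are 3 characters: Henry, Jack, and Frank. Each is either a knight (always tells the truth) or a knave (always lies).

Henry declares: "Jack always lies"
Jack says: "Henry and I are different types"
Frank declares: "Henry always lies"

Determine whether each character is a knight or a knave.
Henry is a knave.
Jack is a knight.
Frank is a knight.

Verification:
- Henry (knave) says "Jack always lies" - this is FALSE (a lie) because Jack is a knight.
- Jack (knight) says "Henry and I are different types" - this is TRUE because Jack is a knight and Henry is a knave.
- Frank (knight) says "Henry always lies" - this is TRUE because Henry is a knave.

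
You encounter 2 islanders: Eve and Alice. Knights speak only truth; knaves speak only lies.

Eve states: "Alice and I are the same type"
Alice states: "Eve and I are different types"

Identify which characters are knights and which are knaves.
Eve is a knave.
Alice is a knight.

Verification:
- Eve (knave) says "Alice and I are the same type" - this is FALSE (a lie) because Eve is a knave and Alice is a knight.
- Alice (knight) says "Eve and I are different types" - this is TRUE because Alice is a knight and Eve is a knave.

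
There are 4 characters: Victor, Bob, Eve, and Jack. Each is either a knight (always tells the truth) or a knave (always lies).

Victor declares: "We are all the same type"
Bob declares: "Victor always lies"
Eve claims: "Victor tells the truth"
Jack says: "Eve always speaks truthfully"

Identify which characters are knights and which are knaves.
Victor is a knave.
Bob is a knight.
Eve is a knave.
Jack is a knave.

Verification:
- Victor (knave) says "We are all the same type" - this is FALSE (a lie) because Bob is a knight and Victor, Eve, and Jack are knaves.
- Bob (knight) says "Victor always lies" - this is TRUE because Victor is a knave.
- Eve (knave) says "Victor tells the truth" - this is FALSE (a lie) because Victor is a knave.
- Jack (knave) says "Eve always speaks truthfully" - this is FALSE (a lie) because Eve is a knave.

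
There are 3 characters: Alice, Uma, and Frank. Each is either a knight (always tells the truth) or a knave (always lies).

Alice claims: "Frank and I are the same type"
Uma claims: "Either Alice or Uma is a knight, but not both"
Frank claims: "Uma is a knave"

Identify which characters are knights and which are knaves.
Alice is a knave.
Uma is a knave.
Frank is a knight.

Verification:
- Alice (knave) says "Frank and I are the same type" - this is FALSE (a lie) because Alice is a knave and Frank is a knight.
- Uma (knave) says "Either Alice or Uma is a knight, but not both" - this is FALSE (a lie) because Alice is a knave and Uma is a knave.
- Frank (knight) says "Uma is a knave" - this is TRUE because Uma is a knave.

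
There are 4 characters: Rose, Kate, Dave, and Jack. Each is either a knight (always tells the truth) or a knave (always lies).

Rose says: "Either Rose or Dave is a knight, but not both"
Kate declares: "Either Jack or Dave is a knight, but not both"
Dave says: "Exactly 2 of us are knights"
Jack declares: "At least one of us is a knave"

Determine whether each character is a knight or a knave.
Rose is a knight.
Kate is a knight.
Dave is a knave.
Jack is a knight.

Verification:
- Rose (knight) says "Either Rose or Dave is a knight, but not both" - this is TRUE because Rose is a knight and Dave is a knave.
- Kate (knight) says "Either Jack or Dave is a knight, but not both" - this is TRUE because Jack is a knight and Dave is a knave.
- Dave (knave) says "Exactly 2 of us are knights" - this is FALSE (a lie) because there are 3 knights.
- Jack (knight) says "At least one of us is a knave" - this is TRUE because Dave is a knave.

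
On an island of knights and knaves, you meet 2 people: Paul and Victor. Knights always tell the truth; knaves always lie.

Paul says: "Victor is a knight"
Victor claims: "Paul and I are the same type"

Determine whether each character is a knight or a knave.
Paul is a knight.
Victor is a knight.

Verification:
- Paul (knight) says "Victor is a knight" - this is TRUE because Victor is a knight.
- Victor (knight) says "Paul and I are the same type" - this is TRUE because Victor is a knight and Paul is a knight.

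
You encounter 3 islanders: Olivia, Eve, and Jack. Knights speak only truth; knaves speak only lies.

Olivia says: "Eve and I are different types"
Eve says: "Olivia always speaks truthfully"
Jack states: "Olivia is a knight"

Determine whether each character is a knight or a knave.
Olivia is a knave.
Eve is a knave.
Jack is a knave.

Verification:
- Olivia (knave) says "Eve and I are different types" - this is FALSE (a lie) because Olivia is a knave and Eve is a knave.
- Eve (knave) says "Olivia always speaks truthfully" - this is FALSE (a lie) because Olivia is a knave.
- Jack (knave) says "Olivia is a knight" - this is FALSE (a lie) because Olivia is a knave.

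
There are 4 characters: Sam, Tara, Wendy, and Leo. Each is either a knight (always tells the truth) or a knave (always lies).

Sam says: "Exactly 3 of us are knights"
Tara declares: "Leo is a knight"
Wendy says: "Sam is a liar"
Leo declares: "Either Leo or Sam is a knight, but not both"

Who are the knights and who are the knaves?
Sam is a knave.
Tara is a knave.
Wendy is a knight.
Leo is a knave.

Verification:
- Sam (knave) says "Exactly 3 of us are knights" - this is FALSE (a lie) because there are 1 knights.
- Tara (knave) says "Leo is a knight" - this is FALSE (a lie) because Leo is a knave.
- Wendy (knight) says "Sam is a liar" - this is TRUE because Sam is a knave.
- Leo (knave) says "Either Leo or Sam is a knight, but not both" - this is FALSE (a lie) because Leo is a knave and Sam is a knave.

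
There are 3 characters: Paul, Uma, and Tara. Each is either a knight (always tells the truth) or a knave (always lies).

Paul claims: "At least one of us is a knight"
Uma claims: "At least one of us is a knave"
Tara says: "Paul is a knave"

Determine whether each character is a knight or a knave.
Paul is a knight.
Uma is a knight.
Tara is a knave.

Verification:
- Paul (knight) says "At least one of us is a knight" - this is TRUE because Paul and Uma are knights.
- Uma (knight) says "At least one of us is a knave" - this is TRUE because Tara is a knave.
- Tara (knave) says "Paul is a knave" - this is FALSE (a lie) because Paul is a knight.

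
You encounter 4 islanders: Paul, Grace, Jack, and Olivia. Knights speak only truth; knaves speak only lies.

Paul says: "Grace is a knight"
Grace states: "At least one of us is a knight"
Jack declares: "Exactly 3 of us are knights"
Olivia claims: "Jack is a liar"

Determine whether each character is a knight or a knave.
Paul is a knight.
Grace is a knight.
Jack is a knight.
Olivia is a knave.

Verification:
- Paul (knight) says "Grace is a knight" - this is TRUE because Grace is a knight.
- Grace (knight) says "At least one of us is a knight" - this is TRUE because Paul, Grace, and Jack are knights.
- Jack (knight) says "Exactly 3 of us are knights" - this is TRUE because there are 3 knights.
- Olivia (knave) says "Jack is a liar" - this is FALSE (a lie) because Jack is a knight.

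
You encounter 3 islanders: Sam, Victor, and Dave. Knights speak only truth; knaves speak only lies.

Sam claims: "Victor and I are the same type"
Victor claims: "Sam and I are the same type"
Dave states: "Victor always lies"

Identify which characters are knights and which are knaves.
Sam is a knight.
Victor is a knight.
Dave is a knave.

Verification:
- Sam (knight) says "Victor and I are the same type" - this is TRUE because Sam is a knight and Victor is a knight.
- Victor (knight) says "Sam and I are the same type" - this is TRUE because Victor is a knight and Sam is a knight.
- Dave (knave) says "Victor always lies" - this is FALSE (a lie) because Victor is a knight.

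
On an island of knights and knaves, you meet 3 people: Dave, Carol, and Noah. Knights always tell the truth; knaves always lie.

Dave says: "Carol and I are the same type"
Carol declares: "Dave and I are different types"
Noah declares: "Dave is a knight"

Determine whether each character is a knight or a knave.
Dave is a knave.
Carol is a knight.
Noah is a knave.

Verification:
- Dave (knave) says "Carol and I are the same type" - this is FALSE (a lie) because Dave is a knave and Carol is a knight.
- Carol (knight) says "Dave and I are different types" - this is TRUE because Carol is a knight and Dave is a knave.
- Noah (knave) says "Dave is a knight" - this is FALSE (a lie) because Dave is a knave.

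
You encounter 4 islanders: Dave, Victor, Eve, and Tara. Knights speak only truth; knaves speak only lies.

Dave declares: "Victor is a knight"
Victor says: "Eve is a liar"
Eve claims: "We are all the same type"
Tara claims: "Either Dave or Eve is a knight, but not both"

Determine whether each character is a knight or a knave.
Dave is a knight.
Victor is a knight.
Eve is a knave.
Tara is a knight.

Verification:
- Dave (knight) says "Victor is a knight" - this is TRUE because Victor is a knight.
- Victor (knight) says "Eve is a liar" - this is TRUE because Eve is a knave.
- Eve (knave) says "We are all the same type" - this is FALSE (a lie) because Dave, Victor, and Tara are knights and Eve is a knave.
- Tara (knight) says "Either Dave or Eve is a knight, but not both" - this is TRUE because Dave is a knight and Eve is a knave.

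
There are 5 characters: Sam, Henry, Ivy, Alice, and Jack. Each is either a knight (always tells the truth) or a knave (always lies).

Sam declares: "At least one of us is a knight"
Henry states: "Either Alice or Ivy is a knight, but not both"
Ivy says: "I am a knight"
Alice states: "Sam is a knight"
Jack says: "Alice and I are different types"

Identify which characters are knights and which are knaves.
Sam is a knave.
Henry is a knave.
Ivy is a knave.
Alice is a knave.
Jack is a knave.

Verification:
- Sam (knave) says "At least one of us is a knight" - this is FALSE (a lie) because no one is a knight.
- Henry (knave) says "Either Alice or Ivy is a knight, but not both" - this is FALSE (a lie) because Alice is a knave and Ivy is a knave.
- Ivy (knave) says "I am a knight" - this is FALSE (a lie) because Ivy is a knave.
- Alice (knave) says "Sam is a knight" - this is FALSE (a lie) because Sam is a knave.
- Jack (knave) says "Alice and I are different types" - this is FALSE (a lie) because Jack is a knave and Alice is a knave.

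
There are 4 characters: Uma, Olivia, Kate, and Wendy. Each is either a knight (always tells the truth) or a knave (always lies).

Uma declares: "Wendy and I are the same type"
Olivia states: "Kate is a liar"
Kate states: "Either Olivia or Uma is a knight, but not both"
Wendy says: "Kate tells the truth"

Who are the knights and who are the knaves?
Uma is a knight.
Olivia is a knave.
Kate is a knight.
Wendy is a knight.

Verification:
- Uma (knight) says "Wendy and I are the same type" - this is TRUE because Uma is a knight and Wendy is a knight.
- Olivia (knave) says "Kate is a liar" - this is FALSE (a lie) because Kate is a knight.
- Kate (knight) says "Either Olivia or Uma is a knight, but not both" - this is TRUE because Olivia is a knave and Uma is a knight.
- Wendy (knight) says "Kate tells the truth" - this is TRUE because Kate is a knight.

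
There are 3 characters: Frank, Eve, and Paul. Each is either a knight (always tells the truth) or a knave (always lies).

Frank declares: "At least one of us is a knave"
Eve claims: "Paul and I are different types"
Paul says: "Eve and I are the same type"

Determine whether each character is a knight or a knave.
Frank is a knight.
Eve is a knight.
Paul is a knave.

Verification:
- Frank (knight) says "At least one of us is a knave" - this is TRUE because Paul is a knave.
- Eve (knight) says "Paul and I are different types" - this is TRUE because Eve is a knight and Paul is a knave.
- Paul (knave) says "Eve and I are the same type" - this is FALSE (a lie) because Paul is a knave and Eve is a knight.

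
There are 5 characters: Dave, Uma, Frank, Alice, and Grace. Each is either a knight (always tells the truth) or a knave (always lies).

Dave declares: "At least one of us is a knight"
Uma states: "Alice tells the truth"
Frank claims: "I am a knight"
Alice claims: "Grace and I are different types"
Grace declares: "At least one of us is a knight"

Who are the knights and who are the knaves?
Dave is a knave.
Uma is a knave.
Frank is a knave.
Alice is a knave.
Grace is a knave.

Verification:
- Dave (knave) says "At least one of us is a knight" - this is FALSE (a lie) because no one is a knight.
- Uma (knave) says "Alice tells the truth" - this is FALSE (a lie) because Alice is a knave.
- Frank (knave) says "I am a knight" - this is FALSE (a lie) because Frank is a knave.
- Alice (knave) says "Grace and I are different types" - this is FALSE (a lie) because Alice is a knave and Grace is a knave.
- Grace (knave) says "At least one of us is a knight" - this is FALSE (a lie) because no one is a knight.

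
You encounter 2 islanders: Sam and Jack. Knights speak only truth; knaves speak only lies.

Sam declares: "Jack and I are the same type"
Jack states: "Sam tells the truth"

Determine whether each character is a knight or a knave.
Sam is a knight.
Jack is a knight.

Verification:
- Sam (knight) says "Jack and I are the same type" - this is TRUE because Sam is a knight and Jack is a knight.
- Jack (knight) says "Sam tells the truth" - this is TRUE because Sam is a knight.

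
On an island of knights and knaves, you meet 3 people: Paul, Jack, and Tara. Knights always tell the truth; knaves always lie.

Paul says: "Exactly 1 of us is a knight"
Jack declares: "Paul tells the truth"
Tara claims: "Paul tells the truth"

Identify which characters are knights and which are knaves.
Paul is a knave.
Jack is a knave.
Tara is a knave.

Verification:
- Paul (knave) says "Exactly 1 of us is a knight" - this is FALSE (a lie) because there are 0 knights.
- Jack (knave) says "Paul tells the truth" - this is FALSE (a lie) because Paul is a knave.
- Tara (knave) says "Paul tells the truth" - this is FALSE (a lie) because Paul is a knave.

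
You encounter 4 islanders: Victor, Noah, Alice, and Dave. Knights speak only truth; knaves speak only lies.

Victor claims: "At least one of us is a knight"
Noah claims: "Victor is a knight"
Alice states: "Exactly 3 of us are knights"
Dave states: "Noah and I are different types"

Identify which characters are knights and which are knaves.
Victor is a knave.
Noah is a knave.
Alice is a knave.
Dave is a knave.

Verification:
- Victor (knave) says "At least one of us is a knight" - this is FALSE (a lie) because no one is a knight.
- Noah (knave) says "Victor is a knight" - this is FALSE (a lie) because Victor is a knave.
- Alice (knave) says "Exactly 3 of us are knights" - this is FALSE (a lie) because there are 0 knights.
- Dave (knave) says "Noah and I are different types" - this is FALSE (a lie) because Dave is a knave and Noah is a knave.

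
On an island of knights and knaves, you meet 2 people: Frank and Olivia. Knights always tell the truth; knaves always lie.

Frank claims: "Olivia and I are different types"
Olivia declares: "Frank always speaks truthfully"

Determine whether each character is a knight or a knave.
Frank is a knave.
Olivia is a knave.

Verification:
- Frank (knave) says "Olivia and I are different types" - this is FALSE (a lie) because Frank is a knave and Olivia is a knave.
- Olivia (knave) says "Frank always speaks truthfully" - this is FALSE (a lie) because Frank is a knave.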